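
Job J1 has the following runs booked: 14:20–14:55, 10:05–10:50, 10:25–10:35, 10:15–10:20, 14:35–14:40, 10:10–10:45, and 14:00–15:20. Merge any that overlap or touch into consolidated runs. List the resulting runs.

10:05-10:50, 14:00-15:20

Sort by start: 10:05-10:50, 10:10-10:45, 10:15-10:20, 10:25-10:35, 14:00-15:20, 14:20-14:55, 14:35-14:40.
10:10-10:45 overlaps/touches 10:05-10:50 → extend to 10:05-10:50.
10:15-10:20 overlaps/touches 10:05-10:50 → extend to 10:05-10:50.
10:25-10:35 overlaps/touches 10:05-10:50 → extend to 10:05-10:50.
14:00-15:20 is disjoint → start new block.
14:20-14:55 overlaps/touches 14:00-15:20 → extend to 14:00-15:20.
14:35-14:40 overlaps/touches 14:00-15:20 → extend to 14:00-15:20.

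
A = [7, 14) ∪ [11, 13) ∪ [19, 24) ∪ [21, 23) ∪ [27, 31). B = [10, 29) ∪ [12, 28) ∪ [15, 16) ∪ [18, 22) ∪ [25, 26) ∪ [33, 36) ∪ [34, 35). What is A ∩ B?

Merge the first list: [7, 14), [19, 24), [27, 31).
Merge the second list: [10, 29), [33, 36).
[7, 14) overlaps B on [10, 14).
[19, 24) overlaps B on [19, 24).
[27, 31) overlaps B on [27, 29).

[10, 14) ∪ [19, 24) ∪ [27, 29)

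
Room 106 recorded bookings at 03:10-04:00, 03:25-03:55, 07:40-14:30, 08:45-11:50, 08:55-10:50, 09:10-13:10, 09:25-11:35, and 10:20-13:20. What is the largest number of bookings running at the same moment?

Walk the sorted start/end points keeping a running depth.
The depth first hits 6 at 10:20.

6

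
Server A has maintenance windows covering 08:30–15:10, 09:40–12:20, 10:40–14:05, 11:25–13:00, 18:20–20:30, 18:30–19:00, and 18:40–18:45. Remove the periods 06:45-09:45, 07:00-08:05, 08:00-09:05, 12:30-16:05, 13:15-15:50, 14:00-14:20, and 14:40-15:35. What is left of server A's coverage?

09:45–12:30, 18:20–20:30

A, merged: 08:30–15:10, 18:20–20:30.
B, merged: 06:45–09:45, 12:30–16:05.
08:30–15:10 minus B → 09:45–12:30.
18:20–20:30: no B overlap → unchanged.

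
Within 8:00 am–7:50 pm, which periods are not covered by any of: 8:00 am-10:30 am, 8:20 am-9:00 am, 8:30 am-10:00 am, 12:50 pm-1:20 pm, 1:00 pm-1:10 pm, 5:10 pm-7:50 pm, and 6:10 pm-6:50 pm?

10:30 am–12:50 pm, 1:20 pm–5:10 pm

After merging, the occupied span is 8:00 am–10:30 am, 12:50 pm–1:20 pm, 5:10 pm–7:50 pm.
Complement within 8:00 am–7:50 pm: 10:30 am–12:50 pm, 1:20 pm–5:10 pm.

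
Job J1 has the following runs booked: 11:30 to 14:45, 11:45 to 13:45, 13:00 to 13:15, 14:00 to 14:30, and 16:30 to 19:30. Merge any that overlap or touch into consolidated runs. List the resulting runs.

11:45–13:45 overlaps/touches 11:30–14:45 → extend to 11:30–14:45.
13:00–13:15 overlaps/touches 11:30–14:45 → extend to 11:30–14:45.
14:00–14:30 overlaps/touches 11:30–14:45 → extend to 11:30–14:45.
16:30–19:30 is disjoint → start new block.

11:30–14:45, 16:30–19:30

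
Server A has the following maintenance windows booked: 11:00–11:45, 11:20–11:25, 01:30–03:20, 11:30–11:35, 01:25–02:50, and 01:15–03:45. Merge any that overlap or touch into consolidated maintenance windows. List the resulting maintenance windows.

01:15–03:45, 11:00–11:45

Sort by start: 01:15–03:45, 01:25–02:50, 01:30–03:20, 11:00–11:45, 11:20–11:25, 11:30–11:35.
01:25–02:50 overlaps/touches 01:15–03:45 → extend to 01:15–03:45.
01:30–03:20 overlaps/touches 01:15–03:45 → extend to 01:15–03:45.
11:00–11:45 is disjoint → start new block.
11:20–11:25 overlaps/touches 11:00–11:45 → extend to 11:00–11:45.
11:30–11:35 overlaps/touches 11:00–11:45 → extend to 11:00–11:45.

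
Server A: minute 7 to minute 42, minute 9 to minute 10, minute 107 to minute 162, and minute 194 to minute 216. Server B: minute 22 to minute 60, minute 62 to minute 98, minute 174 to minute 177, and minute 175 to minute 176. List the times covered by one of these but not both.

A, merged: minute 7 to minute 42, minute 107 to minute 162, minute 194 to minute 216.
B, merged: minute 22 to minute 60, minute 62 to minute 98, minute 174 to minute 177.
A but not B: minute 7 to minute 22, minute 107 to minute 162, minute 194 to minute 216.
B but not A: minute 42 to minute 60, minute 62 to minute 98, minute 174 to minute 177.
Combining gives A △ B.

minute 7 to minute 22, minute 42 to minute 60, minute 62 to minute 98, minute 107 to minute 162, minute 174 to minute 177, minute 194 to minute 216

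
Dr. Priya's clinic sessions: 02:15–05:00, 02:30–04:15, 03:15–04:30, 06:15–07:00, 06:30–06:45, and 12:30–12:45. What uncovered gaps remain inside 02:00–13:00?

After merging, the occupied span is 02:15–05:00, 06:15–07:00, 12:30–12:45.
Complement within 02:00–13:00: 02:00–02:15, 05:00–06:15, 07:00–12:30, 12:45–13:00.

02:00–02:15, 05:00–06:15, 07:00–12:30, 12:45–13:00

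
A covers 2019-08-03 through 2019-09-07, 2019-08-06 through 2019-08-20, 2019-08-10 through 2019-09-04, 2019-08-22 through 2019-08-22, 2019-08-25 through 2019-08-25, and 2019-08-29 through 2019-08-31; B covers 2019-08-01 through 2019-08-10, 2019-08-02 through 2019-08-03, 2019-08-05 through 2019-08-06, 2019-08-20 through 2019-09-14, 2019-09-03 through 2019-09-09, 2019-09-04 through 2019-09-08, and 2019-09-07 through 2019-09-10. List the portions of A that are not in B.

First set merges to 2019-08-03 through 2019-09-07.
Second set merges to 2019-08-01 through 2019-08-10, 2019-08-20 through 2019-09-14.
2019-08-03 through 2019-09-07 \ B = 2019-08-11 through 2019-08-19.

2019-08-11 through 2019-08-19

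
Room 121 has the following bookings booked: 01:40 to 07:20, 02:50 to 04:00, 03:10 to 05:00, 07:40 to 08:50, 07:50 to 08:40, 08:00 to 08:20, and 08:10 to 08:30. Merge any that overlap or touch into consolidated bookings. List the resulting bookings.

02:50-04:00 overlaps/touches 01:40-07:20 → extend to 01:40-07:20.
03:10-05:00 overlaps/touches 01:40-07:20 → extend to 01:40-07:20.
07:40-08:50 is disjoint → start new block.
07:50-08:40 overlaps/touches 07:40-08:50 → extend to 07:40-08:50.
08:00-08:20 overlaps/touches 07:40-08:50 → extend to 07:40-08:50.
08:10-08:30 overlaps/touches 07:40-08:50 → extend to 07:40-08:50.

01:40-07:20, 07:40-08:50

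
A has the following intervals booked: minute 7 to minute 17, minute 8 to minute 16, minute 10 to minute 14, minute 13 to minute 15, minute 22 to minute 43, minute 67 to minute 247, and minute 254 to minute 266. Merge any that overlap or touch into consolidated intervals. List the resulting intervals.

minute 8 to minute 16 overlaps/touches minute 7 to minute 17 → extend to minute 7 to minute 17.
minute 10 to minute 14 overlaps/touches minute 7 to minute 17 → extend to minute 7 to minute 17.
minute 13 to minute 15 overlaps/touches minute 7 to minute 17 → extend to minute 7 to minute 17.
minute 22 to minute 43 is disjoint → start new block.
minute 67 to minute 247 is disjoint → start new block.
minute 254 to minute 266 is disjoint → start new block.

minute 7 to minute 17, minute 22 to minute 43, minute 67 to minute 247, minute 254 to minute 266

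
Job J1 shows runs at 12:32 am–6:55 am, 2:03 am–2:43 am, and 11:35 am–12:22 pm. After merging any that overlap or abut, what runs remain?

2:03 am–2:43 am overlaps/touches 12:32 am–6:55 am → extend to 12:32 am–6:55 am.
11:35 am–12:22 pm is disjoint → start new block.

12:32 am–6:55 am, 11:35 am–12:22 pm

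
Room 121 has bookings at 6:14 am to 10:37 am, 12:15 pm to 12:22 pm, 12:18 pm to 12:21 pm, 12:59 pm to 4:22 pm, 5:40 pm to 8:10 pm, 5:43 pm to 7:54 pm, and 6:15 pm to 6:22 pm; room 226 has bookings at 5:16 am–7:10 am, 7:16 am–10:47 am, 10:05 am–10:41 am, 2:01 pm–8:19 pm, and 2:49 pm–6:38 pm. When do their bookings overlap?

6:14 am–7:10 am, 7:16 am–10:37 am, 2:01 pm–4:22 pm, 5:40 pm–8:10 pm

Merge the first list: 6:14 am–10:37 am, 12:15 pm–12:22 pm, 12:59 pm–4:22 pm, 5:40 pm–8:10 pm.
Merge the second list: 5:16 am–7:10 am, 7:16 am–10:47 am, 2:01 pm–8:19 pm.
6:14 am–10:37 am ∩ B → 6:14 am–7:10 am, 7:16 am–10:37 am.
12:15 pm–12:22 pm meets no B interval.
12:59 pm–4:22 pm ∩ B → 2:01 pm–4:22 pm.
5:40 pm–8:10 pm ∩ B → 5:40 pm–8:10 pm.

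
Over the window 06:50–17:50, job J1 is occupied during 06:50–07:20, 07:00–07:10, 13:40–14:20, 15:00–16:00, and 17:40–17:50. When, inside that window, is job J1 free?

07:20-13:40, 14:20-15:00, 16:00-17:40

Covered (merged): 06:50-07:20, 13:40-14:20, 15:00-16:00, 17:40-17:50.
Uncovered inside 06:50-17:50: 07:20-13:40, 14:20-15:00, 16:00-17:40.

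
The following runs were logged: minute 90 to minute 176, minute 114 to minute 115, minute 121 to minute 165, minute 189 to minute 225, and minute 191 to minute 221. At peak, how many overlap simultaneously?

2

At minute 114, 2 of the intervals are simultaneously active.
No point has more.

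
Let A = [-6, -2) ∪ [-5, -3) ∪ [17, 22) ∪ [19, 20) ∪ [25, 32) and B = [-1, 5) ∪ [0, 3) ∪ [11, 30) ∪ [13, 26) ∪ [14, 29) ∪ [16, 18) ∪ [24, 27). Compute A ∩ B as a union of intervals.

[17, 22) ∪ [25, 30)

First set merges to [-6, -2), [17, 22), [25, 32).
Second set merges to [-1, 5), [11, 30).
[-6, -2) falls entirely outside B.
[17, 22) overlaps B on [17, 22).
[25, 32) overlaps B on [25, 30).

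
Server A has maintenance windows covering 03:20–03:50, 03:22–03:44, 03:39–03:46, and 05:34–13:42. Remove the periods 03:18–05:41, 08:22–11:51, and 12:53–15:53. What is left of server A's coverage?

First set merges to 03:20–03:50, 05:34–13:42.
03:20–03:50: entirely removed.
05:34–13:42 \ B = 05:41–08:22, 11:51–12:53.

05:41–08:22, 11:51–12:53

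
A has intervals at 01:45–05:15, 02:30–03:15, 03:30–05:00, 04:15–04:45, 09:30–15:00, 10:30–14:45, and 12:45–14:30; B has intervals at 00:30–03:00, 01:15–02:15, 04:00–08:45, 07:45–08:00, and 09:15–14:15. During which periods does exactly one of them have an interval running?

Merge the first list: 01:45–05:15, 09:30–15:00.
Merge the second list: 00:30–03:00, 04:00–08:45, 09:15–14:15.
Only in the first: 03:00–04:00, 14:15–15:00.
Only in the second: 00:30–01:45, 05:15–08:45, 09:15–09:30.
Together these are the periods covered by exactly one.

00:30–01:45, 03:00–04:00, 05:15–08:45, 09:15–09:30, 14:15–15:00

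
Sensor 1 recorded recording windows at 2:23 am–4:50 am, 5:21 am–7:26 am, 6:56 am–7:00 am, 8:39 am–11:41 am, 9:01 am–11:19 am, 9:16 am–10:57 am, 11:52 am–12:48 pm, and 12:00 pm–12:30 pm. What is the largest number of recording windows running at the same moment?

Sweep endpoints in order; track running count of active intervals.
Peak of 3 reached at 9:16 am.

3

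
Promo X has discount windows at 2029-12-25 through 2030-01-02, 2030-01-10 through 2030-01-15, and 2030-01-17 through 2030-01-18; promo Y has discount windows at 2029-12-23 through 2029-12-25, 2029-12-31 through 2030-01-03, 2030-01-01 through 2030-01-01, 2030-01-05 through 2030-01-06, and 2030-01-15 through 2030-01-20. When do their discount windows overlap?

2029-12-25 through 2029-12-25, 2029-12-31 through 2030-01-02, 2030-01-15 through 2030-01-15, 2030-01-17 through 2030-01-18

B, merged: 2029-12-23 through 2029-12-25, 2029-12-31 through 2030-01-03, 2030-01-05 through 2030-01-06, 2030-01-15 through 2030-01-20.
2029-12-25 through 2030-01-02 meets the second set on 2029-12-25 through 2029-12-25, 2029-12-31 through 2030-01-02.
2030-01-10 through 2030-01-15 meets the second set on 2030-01-15 through 2030-01-15.
2030-01-17 through 2030-01-18 meets the second set on 2030-01-17 through 2030-01-18.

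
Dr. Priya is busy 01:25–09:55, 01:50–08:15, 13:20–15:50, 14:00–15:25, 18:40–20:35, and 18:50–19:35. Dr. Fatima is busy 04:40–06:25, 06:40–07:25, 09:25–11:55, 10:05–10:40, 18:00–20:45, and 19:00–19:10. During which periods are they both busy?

A, merged: 01:25–09:55, 13:20–15:50, 18:40–20:35.
B, merged: 04:40–06:25, 06:40–07:25, 09:25–11:55, 18:00–20:45.
01:25–09:55 ∩ B → 04:40–06:25, 06:40–07:25, 09:25–09:55.
13:20–15:50 meets no B interval.
18:40–20:35 ∩ B → 18:40–20:35.

04:40–06:25, 06:40–07:25, 09:25–09:55, 18:40–20:35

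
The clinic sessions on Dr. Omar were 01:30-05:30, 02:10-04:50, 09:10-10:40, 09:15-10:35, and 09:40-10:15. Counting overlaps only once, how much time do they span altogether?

5 h 30 min

Merged: 01:30–05:30, 09:10–10:40.
Lengths: 4 h + 1 h 30 min = 5 h 30 min.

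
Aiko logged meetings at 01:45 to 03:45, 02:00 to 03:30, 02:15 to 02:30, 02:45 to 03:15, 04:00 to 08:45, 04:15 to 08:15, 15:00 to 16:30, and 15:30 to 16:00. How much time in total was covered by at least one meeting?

8 h 15 min

Merged: 01:45–03:45, 04:00–08:45, 15:00–16:30.
Lengths: 2 h + 4 h 45 min + 1 h 30 min = 8 h 15 min.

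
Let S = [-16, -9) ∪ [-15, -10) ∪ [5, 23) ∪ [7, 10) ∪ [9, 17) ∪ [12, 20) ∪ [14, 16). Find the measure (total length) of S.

Merged: [-16, -9), [5, 23).
Lengths: 7 + 18 = 25.

25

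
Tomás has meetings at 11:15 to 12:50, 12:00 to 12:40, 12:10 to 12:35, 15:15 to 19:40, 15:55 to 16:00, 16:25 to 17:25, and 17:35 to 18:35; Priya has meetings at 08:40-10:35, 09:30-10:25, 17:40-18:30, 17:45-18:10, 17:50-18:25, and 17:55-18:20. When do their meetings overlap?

Merge the first list: 11:15–12:50, 15:15–19:40.
Merge the second list: 08:40–10:35, 17:40–18:30.
11:15–12:50 meets no B interval.
15:15–19:40 ∩ B → 17:40–18:30.

17:40–18:30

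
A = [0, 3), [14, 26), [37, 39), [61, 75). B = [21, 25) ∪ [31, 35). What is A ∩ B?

[0, 3): no overlap with the second set.
[14, 26) meets the second set on [21, 25).
[37, 39): no overlap with the second set.
[61, 75): no overlap with the second set.

[21, 25)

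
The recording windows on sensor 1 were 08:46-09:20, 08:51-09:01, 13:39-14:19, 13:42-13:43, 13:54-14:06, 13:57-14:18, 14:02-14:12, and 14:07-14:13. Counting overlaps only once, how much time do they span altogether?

Merged: 08:46–09:20, 13:39–14:19.
Lengths: 34 min + 40 min = 1 h 14 min.

1 h 14 min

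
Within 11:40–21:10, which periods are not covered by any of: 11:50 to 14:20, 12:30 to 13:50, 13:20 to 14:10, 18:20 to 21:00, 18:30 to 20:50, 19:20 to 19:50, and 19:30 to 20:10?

Covered (merged): 11:50–14:20, 18:20–21:00.
Uncovered inside 11:40–21:10: 11:40–11:50, 14:20–18:20, 21:00–21:10.

11:40–11:50, 14:20–18:20, 21:00–21:10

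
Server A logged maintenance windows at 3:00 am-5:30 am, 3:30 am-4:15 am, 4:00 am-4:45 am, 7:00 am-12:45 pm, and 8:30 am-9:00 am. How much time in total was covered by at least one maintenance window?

8 h 15 min

Merged: 3:00 am-5:30 am, 7:00 am-12:45 pm.
Lengths: 2 h 30 min + 5 h 45 min = 8 h 15 min.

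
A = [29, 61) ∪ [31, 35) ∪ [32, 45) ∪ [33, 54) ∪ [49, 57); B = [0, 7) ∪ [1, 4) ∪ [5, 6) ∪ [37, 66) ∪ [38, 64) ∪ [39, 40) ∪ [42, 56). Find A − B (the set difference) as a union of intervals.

First set merges to [29, 61).
Second set merges to [0, 7), [37, 66).
[29, 61) \ B = [29, 37).

[29, 37)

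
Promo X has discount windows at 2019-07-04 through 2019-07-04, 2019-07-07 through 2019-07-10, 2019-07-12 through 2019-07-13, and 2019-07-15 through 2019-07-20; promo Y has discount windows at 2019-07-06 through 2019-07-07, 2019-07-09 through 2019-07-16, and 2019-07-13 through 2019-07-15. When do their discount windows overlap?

2019-07-07 through 2019-07-07, 2019-07-09 through 2019-07-10, 2019-07-12 through 2019-07-13, 2019-07-15 through 2019-07-16

Second set merges to 2019-07-06 through 2019-07-07, 2019-07-09 through 2019-07-16.
2019-07-04 through 2019-07-04 falls entirely outside B.
2019-07-07 through 2019-07-10 overlaps B on 2019-07-07 through 2019-07-07, 2019-07-09 through 2019-07-10.
2019-07-12 through 2019-07-13 overlaps B on 2019-07-12 through 2019-07-13.
2019-07-15 through 2019-07-20 overlaps B on 2019-07-15 through 2019-07-16.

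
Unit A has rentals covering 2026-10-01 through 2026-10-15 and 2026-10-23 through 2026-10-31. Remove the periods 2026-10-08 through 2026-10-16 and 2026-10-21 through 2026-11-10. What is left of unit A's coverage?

2026-10-01 through 2026-10-07

2026-10-01 through 2026-10-15 with B removed leaves 2026-10-01 through 2026-10-07.
2026-10-23 through 2026-10-31 lies entirely inside B → drops out.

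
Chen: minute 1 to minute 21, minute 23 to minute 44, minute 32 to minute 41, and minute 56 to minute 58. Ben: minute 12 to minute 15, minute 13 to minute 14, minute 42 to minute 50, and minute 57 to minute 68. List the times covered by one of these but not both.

Merge the first list: minute 1 to minute 21, minute 23 to minute 44, minute 56 to minute 58.
Merge the second list: minute 12 to minute 15, minute 42 to minute 50, minute 57 to minute 68.
Only in the first: minute 1 to minute 12, minute 15 to minute 21, minute 23 to minute 42, minute 56 to minute 57.
Only in the second: minute 44 to minute 50, minute 58 to minute 68.
Together these are the periods covered by exactly one.

minute 1 to minute 12, minute 15 to minute 21, minute 23 to minute 42, minute 44 to minute 50, minute 56 to minute 57, minute 58 to minute 68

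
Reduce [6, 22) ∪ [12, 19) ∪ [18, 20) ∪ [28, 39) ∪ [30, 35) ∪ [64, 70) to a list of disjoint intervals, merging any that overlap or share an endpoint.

[6, 22) ∪ [28, 39) ∪ [64, 70)

[12, 19) overlaps/touches [6, 22) → extend to [6, 22).
[18, 20) overlaps/touches [6, 22) → extend to [6, 22).
[28, 39) is disjoint → start new block.
[30, 35) overlaps/touches [28, 39) → extend to [28, 39).
[64, 70) is disjoint → start new block.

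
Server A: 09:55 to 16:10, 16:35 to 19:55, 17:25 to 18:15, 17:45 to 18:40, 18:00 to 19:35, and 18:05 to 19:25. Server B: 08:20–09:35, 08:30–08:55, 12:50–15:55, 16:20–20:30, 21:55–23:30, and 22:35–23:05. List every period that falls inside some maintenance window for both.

12:50-15:55, 16:35-19:55

First set merges to 09:55-16:10, 16:35-19:55.
Second set merges to 08:20-09:35, 12:50-15:55, 16:20-20:30, 21:55-23:30.
09:55-16:10 ∩ B → 12:50-15:55.
16:35-19:55 ∩ B → 16:35-19:55.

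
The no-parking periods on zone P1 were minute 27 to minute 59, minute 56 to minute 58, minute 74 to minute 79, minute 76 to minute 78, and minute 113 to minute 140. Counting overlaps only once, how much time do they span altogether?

64 minutes

Merged: minute 27 to minute 59, minute 74 to minute 79, minute 113 to minute 140.
Lengths: 32 minutes + 5 minutes + 27 minutes = 64 minutes.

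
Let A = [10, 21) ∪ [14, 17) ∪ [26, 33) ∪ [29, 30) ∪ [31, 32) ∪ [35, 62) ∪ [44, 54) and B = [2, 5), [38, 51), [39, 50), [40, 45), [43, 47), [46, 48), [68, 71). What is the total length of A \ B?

First set merges to [10, 21), [26, 33), [35, 62).
Second set merges to [2, 5), [38, 51), [68, 71).
A \ B = [10, 21), [26, 33), [35, 38), [51, 62).
Total: 11 + 7 + 3 + 11 = 32.

32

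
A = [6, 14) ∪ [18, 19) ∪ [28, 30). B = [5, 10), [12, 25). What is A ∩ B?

[6, 10) ∪ [12, 14) ∪ [18, 19)

[6, 14) overlaps B on [6, 10), [12, 14).
[18, 19) overlaps B on [18, 19).
[28, 30) falls entirely outside B.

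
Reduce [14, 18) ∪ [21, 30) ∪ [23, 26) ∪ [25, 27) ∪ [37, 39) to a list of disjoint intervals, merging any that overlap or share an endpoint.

[21, 30) is disjoint → start new block.
[23, 26) overlaps/touches [21, 30) → extend to [21, 30).
[25, 27) overlaps/touches [21, 30) → extend to [21, 30).
[37, 39) is disjoint → start new block.

[14, 18) ∪ [21, 30) ∪ [37, 39)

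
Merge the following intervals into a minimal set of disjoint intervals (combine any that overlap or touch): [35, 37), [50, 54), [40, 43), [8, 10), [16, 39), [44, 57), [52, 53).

[8, 10) ∪ [16, 39) ∪ [40, 43) ∪ [44, 57)

Sort by start: [8, 10), [16, 39), [35, 37), [40, 43), [44, 57), [50, 54), [52, 53).
[16, 39) is disjoint → start new block.
[35, 37) overlaps/touches [16, 39) → extend to [16, 39).
[40, 43) is disjoint → start new block.
[44, 57) is disjoint → start new block.
[50, 54) overlaps/touches [44, 57) → extend to [44, 57).
[52, 53) overlaps/touches [44, 57) → extend to [44, 57).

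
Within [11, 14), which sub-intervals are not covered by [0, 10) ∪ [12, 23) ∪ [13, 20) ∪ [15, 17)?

[11, 12)

After merging, the occupied span is [0, 10), [12, 23).
Uncovered inside [11, 14): [11, 12).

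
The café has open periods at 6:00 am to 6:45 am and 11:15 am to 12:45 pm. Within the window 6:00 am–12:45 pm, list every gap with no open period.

6:45 am–11:15 am

Covered (merged): 6:00 am–6:45 am, 11:15 am–12:45 pm.
Gaps within 6:00 am–12:45 pm: 6:45 am–11:15 am.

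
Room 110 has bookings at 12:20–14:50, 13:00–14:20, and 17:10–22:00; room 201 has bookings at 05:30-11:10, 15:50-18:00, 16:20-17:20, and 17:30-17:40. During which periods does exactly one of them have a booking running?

First set merges to 12:20-14:50, 17:10-22:00.
Second set merges to 05:30-11:10, 15:50-18:00.
A but not B: 12:20-14:50, 18:00-22:00.
B but not A: 05:30-11:10, 15:50-17:10.
Combining gives A △ B.

05:30-11:10, 12:20-14:50, 15:50-17:10, 18:00-22:00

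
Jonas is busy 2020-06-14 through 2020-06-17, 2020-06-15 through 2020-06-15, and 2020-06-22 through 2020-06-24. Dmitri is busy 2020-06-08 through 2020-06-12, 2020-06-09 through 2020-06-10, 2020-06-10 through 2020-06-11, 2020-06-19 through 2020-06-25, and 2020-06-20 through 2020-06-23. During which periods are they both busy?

First set merges to 2020-06-14 through 2020-06-17, 2020-06-22 through 2020-06-24.
Second set merges to 2020-06-08 through 2020-06-12, 2020-06-19 through 2020-06-25.
2020-06-14 through 2020-06-17 meets no B interval.
2020-06-22 through 2020-06-24 ∩ B → 2020-06-22 through 2020-06-24.

2020-06-22 through 2020-06-24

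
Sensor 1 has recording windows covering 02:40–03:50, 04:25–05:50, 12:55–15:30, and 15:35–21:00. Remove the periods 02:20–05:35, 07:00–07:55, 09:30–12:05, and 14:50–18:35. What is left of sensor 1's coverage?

05:35-05:50, 12:55-14:50, 18:35-21:00

02:40-03:50: fully covered by B → removed.
04:25-05:50 minus B → 05:35-05:50.
12:55-15:30 minus B → 12:55-14:50.
15:35-21:00 minus B → 18:35-21:00.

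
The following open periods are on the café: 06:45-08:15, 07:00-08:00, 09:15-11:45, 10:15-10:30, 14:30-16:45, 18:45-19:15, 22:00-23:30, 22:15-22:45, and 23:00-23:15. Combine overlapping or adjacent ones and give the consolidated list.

07:00-08:00 overlaps/touches 06:45-08:15 → extend to 06:45-08:15.
09:15-11:45 is disjoint → start new block.
10:15-10:30 overlaps/touches 09:15-11:45 → extend to 09:15-11:45.
14:30-16:45 is disjoint → start new block.
18:45-19:15 is disjoint → start new block.
22:00-23:30 is disjoint → start new block.
22:15-22:45 overlaps/touches 22:00-23:30 → extend to 22:00-23:30.
23:00-23:15 overlaps/touches 22:00-23:30 → extend to 22:00-23:30.

06:45-08:15, 09:15-11:45, 14:30-16:45, 18:45-19:15, 22:00-23:30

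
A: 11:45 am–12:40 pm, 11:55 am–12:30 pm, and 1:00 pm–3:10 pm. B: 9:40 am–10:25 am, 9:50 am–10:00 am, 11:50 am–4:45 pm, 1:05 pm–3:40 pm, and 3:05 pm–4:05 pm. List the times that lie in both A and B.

11:50 am–12:40 pm, 1:00 pm–3:10 pm

First set merges to 11:45 am–12:40 pm, 1:00 pm–3:10 pm.
Second set merges to 9:40 am–10:25 am, 11:50 am–4:45 pm.
11:45 am–12:40 pm overlaps B on 11:50 am–12:40 pm.
1:00 pm–3:10 pm overlaps B on 1:00 pm–3:10 pm.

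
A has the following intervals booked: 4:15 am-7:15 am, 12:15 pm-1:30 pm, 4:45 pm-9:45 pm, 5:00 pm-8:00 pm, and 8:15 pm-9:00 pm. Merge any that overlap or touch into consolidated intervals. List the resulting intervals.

12:15 pm–1:30 pm is disjoint → start new block.
4:45 pm–9:45 pm is disjoint → start new block.
5:00 pm–8:00 pm overlaps/touches 4:45 pm–9:45 pm → extend to 4:45 pm–9:45 pm.
8:15 pm–9:00 pm overlaps/touches 4:45 pm–9:45 pm → extend to 4:45 pm–9:45 pm.

4:15 am–7:15 am, 12:15 pm–1:30 pm, 4:45 pm–9:45 pm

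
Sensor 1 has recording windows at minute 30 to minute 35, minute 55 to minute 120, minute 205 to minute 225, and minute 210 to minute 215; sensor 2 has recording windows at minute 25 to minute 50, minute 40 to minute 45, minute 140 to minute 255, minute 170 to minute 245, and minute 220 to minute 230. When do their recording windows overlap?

minute 30 to minute 35, minute 205 to minute 225

First set merges to minute 30 to minute 35, minute 55 to minute 120, minute 205 to minute 225.
Second set merges to minute 25 to minute 50, minute 140 to minute 255.
minute 30 to minute 35 overlaps B on minute 30 to minute 35.
minute 55 to minute 120 falls entirely outside B.
minute 205 to minute 225 overlaps B on minute 205 to minute 225.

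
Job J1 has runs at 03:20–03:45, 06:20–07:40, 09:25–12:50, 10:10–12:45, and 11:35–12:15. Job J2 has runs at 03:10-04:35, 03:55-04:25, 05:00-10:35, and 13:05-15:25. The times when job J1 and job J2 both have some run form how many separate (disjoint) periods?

Merge the first list: 03:20-03:45, 06:20-07:40, 09:25-12:50.
Merge the second list: 03:10-04:35, 05:00-10:35, 13:05-15:25.
A ∩ B = 03:20-03:45, 06:20-07:40, 09:25-10:35.
That is 3 disjoint pieces.

3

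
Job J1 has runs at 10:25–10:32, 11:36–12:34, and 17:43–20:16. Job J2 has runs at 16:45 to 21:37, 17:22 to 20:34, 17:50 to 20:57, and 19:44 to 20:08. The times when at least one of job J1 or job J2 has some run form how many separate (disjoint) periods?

Second set merges to 16:45–21:37.
A ∪ B = 10:25–10:32, 11:36–12:34, 16:45–21:37.
That is 3 disjoint pieces.

3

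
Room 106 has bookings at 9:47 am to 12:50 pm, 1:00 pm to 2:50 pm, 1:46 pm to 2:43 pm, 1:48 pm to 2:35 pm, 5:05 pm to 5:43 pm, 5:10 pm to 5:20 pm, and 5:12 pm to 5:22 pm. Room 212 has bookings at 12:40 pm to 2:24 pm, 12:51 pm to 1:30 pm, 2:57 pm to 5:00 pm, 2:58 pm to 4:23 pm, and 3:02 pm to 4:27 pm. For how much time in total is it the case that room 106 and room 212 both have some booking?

Merge the first list: 9:47 am–12:50 pm, 1:00 pm–2:50 pm, 5:05 pm–5:43 pm.
Merge the second list: 12:40 pm–2:24 pm, 2:57 pm–5:00 pm.
A ∩ B = 12:40 pm–12:50 pm, 1:00 pm–2:24 pm.
Total: 10 min + 1 h 24 min = 1 h 34 min.

1 h 34 min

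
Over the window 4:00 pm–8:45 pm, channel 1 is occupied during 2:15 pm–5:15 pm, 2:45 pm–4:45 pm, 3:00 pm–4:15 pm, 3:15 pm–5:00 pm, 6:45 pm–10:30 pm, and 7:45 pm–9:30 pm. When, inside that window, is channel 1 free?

5:15 pm-6:45 pm

Covered (merged): 2:15 pm-5:15 pm, 6:45 pm-10:30 pm.
Uncovered inside 4:00 pm-8:45 pm: 5:15 pm-6:45 pm.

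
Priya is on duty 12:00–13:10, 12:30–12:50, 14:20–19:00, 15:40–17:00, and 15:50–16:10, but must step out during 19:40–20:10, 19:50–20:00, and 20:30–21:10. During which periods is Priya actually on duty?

12:00–13:10, 14:20–19:00

Merge the first list: 12:00–13:10, 14:20–19:00.
Merge the second list: 19:40–20:10, 20:30–21:10.
12:00–13:10: no B overlap → unchanged.
14:20–19:00: no B overlap → unchanged.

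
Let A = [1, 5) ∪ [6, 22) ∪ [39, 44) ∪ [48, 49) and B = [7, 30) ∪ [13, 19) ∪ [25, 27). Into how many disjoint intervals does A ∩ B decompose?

Merge the second list: [7, 30).
A ∩ B = [7, 22).
That is 1 disjoint piece.

1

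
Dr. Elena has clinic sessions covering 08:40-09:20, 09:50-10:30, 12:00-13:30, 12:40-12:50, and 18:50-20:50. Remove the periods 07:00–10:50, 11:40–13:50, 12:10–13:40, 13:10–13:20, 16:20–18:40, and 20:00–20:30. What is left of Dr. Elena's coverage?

18:50–20:00, 20:30–20:50

Merge the first list: 08:40–09:20, 09:50–10:30, 12:00–13:30, 18:50–20:50.
Merge the second list: 07:00–10:50, 11:40–13:50, 16:20–18:40, 20:00–20:30.
08:40–09:20: fully covered by B → removed.
09:50–10:30: fully covered by B → removed.
12:00–13:30: fully covered by B → removed.
18:50–20:50 minus B → 18:50–20:00, 20:30–20:50.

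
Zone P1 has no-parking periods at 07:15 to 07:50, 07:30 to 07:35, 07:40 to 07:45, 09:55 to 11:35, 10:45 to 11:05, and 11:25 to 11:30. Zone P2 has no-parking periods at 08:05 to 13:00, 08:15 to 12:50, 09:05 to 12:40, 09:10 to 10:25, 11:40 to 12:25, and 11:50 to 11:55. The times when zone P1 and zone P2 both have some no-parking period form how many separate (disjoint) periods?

1

A, merged: 07:15–07:50, 09:55–11:35.
B, merged: 08:05–13:00.
A ∩ B = 09:55–11:35.
That is 1 disjoint piece.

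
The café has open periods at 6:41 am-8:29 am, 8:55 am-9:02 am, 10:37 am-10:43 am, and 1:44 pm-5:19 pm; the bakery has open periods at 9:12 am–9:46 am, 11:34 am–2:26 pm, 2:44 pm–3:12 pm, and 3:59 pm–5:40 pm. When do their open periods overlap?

6:41 am–8:29 am meets no B interval.
8:55 am–9:02 am meets no B interval.
10:37 am–10:43 am meets no B interval.
1:44 pm–5:19 pm ∩ B → 1:44 pm–2:26 pm, 2:44 pm–3:12 pm, 3:59 pm–5:19 pm.

1:44 pm–2:26 pm, 2:44 pm–3:12 pm, 3:59 pm–5:19 pm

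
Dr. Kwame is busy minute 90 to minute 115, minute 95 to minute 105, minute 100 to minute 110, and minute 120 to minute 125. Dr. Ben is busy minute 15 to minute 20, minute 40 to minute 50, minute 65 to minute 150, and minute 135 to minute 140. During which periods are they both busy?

minute 90 to minute 115, minute 120 to minute 125

A, merged: minute 90 to minute 115, minute 120 to minute 125.
B, merged: minute 15 to minute 20, minute 40 to minute 50, minute 65 to minute 150.
minute 90 to minute 115 ∩ B → minute 90 to minute 115.
minute 120 to minute 125 ∩ B → minute 120 to minute 125.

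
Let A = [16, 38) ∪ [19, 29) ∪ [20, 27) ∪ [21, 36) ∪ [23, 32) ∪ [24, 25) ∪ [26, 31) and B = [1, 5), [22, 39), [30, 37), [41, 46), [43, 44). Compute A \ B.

First set merges to [16, 38).
Second set merges to [1, 5), [22, 39), [41, 46).
[16, 38) with B removed leaves [16, 22).

[16, 22)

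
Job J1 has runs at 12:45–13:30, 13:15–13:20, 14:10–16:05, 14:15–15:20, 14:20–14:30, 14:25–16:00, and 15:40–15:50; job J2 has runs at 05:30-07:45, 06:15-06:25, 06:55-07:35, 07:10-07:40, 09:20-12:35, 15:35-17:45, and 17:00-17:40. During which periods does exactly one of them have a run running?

First set merges to 12:45–13:30, 14:10–16:05.
Second set merges to 05:30–07:45, 09:20–12:35, 15:35–17:45.
A but not B: 12:45–13:30, 14:10–15:35.
B but not A: 05:30–07:45, 09:20–12:35, 16:05–17:45.
Combining gives A △ B.

05:30–07:45, 09:20–12:35, 12:45–13:30, 14:10–15:35, 16:05–17:45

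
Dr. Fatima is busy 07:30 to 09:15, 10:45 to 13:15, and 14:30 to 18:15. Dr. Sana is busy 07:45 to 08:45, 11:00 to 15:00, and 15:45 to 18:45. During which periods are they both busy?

07:30-09:15 overlaps B on 07:45-08:45.
10:45-13:15 overlaps B on 11:00-13:15.
14:30-18:15 overlaps B on 14:30-15:00, 15:45-18:15.

07:45-08:45, 11:00-13:15, 14:30-15:00, 15:45-18:15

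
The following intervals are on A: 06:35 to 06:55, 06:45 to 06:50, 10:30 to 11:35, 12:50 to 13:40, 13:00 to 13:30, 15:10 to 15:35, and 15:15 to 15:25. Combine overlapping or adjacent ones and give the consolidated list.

06:45–06:50 overlaps/touches 06:35–06:55 → extend to 06:35–06:55.
10:30–11:35 is disjoint → start new block.
12:50–13:40 is disjoint → start new block.
13:00–13:30 overlaps/touches 12:50–13:40 → extend to 12:50–13:40.
15:10–15:35 is disjoint → start new block.
15:15–15:25 overlaps/touches 15:10–15:35 → extend to 15:10–15:35.

06:35–06:55, 10:30–11:35, 12:50–13:40, 15:10–15:35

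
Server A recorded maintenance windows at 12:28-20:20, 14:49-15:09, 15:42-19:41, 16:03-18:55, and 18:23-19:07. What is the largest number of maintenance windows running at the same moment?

4

At 18:23, 4 of the intervals are simultaneously active.
No point has more.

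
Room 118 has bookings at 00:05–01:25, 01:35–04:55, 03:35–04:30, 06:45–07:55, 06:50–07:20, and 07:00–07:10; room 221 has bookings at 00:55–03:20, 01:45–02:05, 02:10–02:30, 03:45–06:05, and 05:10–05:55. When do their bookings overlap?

First set merges to 00:05–01:25, 01:35–04:55, 06:45–07:55.
Second set merges to 00:55–03:20, 03:45–06:05.
00:05–01:25 meets the second set on 00:55–01:25.
01:35–04:55 meets the second set on 01:35–03:20, 03:45–04:55.
06:45–07:55: no overlap with the second set.

00:55–01:25, 01:35–03:20, 03:45–04:55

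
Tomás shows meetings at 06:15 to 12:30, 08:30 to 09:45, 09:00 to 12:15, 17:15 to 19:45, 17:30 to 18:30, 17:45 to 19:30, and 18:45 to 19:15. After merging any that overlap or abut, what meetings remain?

08:30–09:45 overlaps/touches 06:15–12:30 → extend to 06:15–12:30.
09:00–12:15 overlaps/touches 06:15–12:30 → extend to 06:15–12:30.
17:15–19:45 is disjoint → start new block.
17:30–18:30 overlaps/touches 17:15–19:45 → extend to 17:15–19:45.
17:45–19:30 overlaps/touches 17:15–19:45 → extend to 17:15–19:45.
18:45–19:15 overlaps/touches 17:15–19:45 → extend to 17:15–19:45.

06:15–12:30, 17:15–19:45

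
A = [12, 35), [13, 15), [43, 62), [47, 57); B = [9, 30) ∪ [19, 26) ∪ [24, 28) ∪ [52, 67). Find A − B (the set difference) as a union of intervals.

Merge the first list: [12, 35), [43, 62).
Merge the second list: [9, 30), [52, 67).
[12, 35) \ B = [30, 35).
[43, 62) \ B = [43, 52).

[30, 35) ∪ [43, 52)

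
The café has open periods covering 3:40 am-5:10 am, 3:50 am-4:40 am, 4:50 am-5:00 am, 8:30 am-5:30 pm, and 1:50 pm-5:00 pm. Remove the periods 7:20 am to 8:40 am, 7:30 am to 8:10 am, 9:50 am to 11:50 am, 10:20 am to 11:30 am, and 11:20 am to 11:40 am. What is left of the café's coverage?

First set merges to 3:40 am-5:10 am, 8:30 am-5:30 pm.
Second set merges to 7:20 am-8:40 am, 9:50 am-11:50 am.
3:40 am-5:10 am is untouched.
8:30 am-5:30 pm with B removed leaves 8:40 am-9:50 am, 11:50 am-5:30 pm.

3:40 am-5:10 am, 8:40 am-9:50 am, 11:50 am-5:30 pm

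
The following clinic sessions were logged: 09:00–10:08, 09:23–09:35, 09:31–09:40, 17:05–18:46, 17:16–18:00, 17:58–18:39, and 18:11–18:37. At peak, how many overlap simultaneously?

Sweep endpoints in order; track running count of active intervals.
Peak of 3 reached at 09:31.

3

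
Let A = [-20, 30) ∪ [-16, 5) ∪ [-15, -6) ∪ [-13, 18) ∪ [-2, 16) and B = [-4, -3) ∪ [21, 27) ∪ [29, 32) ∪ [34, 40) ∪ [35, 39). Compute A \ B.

[-20, -4) ∪ [-3, 21) ∪ [27, 29)

First set merges to [-20, 30).
Second set merges to [-4, -3), [21, 27), [29, 32), [34, 40).
[-20, 30) minus B → [-20, -4), [-3, 21), [27, 29).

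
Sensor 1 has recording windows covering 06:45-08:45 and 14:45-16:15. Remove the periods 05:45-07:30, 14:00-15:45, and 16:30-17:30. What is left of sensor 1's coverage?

07:30–08:45, 15:45–16:15

06:45–08:45 \ B = 07:30–08:45.
14:45–16:15 \ B = 15:45–16:15.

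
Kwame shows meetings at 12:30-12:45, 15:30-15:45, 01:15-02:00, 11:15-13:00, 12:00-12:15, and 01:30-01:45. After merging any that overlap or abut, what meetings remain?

01:15–02:00, 11:15–13:00, 15:30–15:45

Sort by start: 01:15–02:00, 01:30–01:45, 11:15–13:00, 12:00–12:15, 12:30–12:45, 15:30–15:45.
01:30–01:45 overlaps/touches 01:15–02:00 → extend to 01:15–02:00.
11:15–13:00 is disjoint → start new block.
12:00–12:15 overlaps/touches 11:15–13:00 → extend to 11:15–13:00.
12:30–12:45 overlaps/touches 11:15–13:00 → extend to 11:15–13:00.
15:30–15:45 is disjoint → start new block.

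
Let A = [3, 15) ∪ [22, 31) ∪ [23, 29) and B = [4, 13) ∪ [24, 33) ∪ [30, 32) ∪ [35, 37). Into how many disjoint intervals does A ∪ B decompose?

3

Merge the first list: [3, 15), [22, 31).
Merge the second list: [4, 13), [24, 33), [35, 37).
A ∪ B = [3, 15), [22, 33), [35, 37).
That is 3 disjoint pieces.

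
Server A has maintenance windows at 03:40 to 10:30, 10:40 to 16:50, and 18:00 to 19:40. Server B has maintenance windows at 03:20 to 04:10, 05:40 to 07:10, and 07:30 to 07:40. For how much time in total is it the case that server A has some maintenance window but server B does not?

A \ B = 04:10–05:40, 07:10–07:30, 07:40–10:30, 10:40–16:50, 18:00–19:40.
Total: 1 h 30 min + 20 min + 2 h 50 min + 6 h 10 min + 1 h 40 min = 12 h 30 min.

12 h 30 min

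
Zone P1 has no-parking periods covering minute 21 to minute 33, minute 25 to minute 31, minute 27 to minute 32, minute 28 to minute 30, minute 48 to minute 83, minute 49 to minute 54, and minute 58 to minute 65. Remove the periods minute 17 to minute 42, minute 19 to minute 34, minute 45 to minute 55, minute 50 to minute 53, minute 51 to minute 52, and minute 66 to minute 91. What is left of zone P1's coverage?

minute 55 to minute 66

First set merges to minute 21 to minute 33, minute 48 to minute 83.
Second set merges to minute 17 to minute 42, minute 45 to minute 55, minute 66 to minute 91.
minute 21 to minute 33: fully covered by B → removed.
minute 48 to minute 83 minus B → minute 55 to minute 66.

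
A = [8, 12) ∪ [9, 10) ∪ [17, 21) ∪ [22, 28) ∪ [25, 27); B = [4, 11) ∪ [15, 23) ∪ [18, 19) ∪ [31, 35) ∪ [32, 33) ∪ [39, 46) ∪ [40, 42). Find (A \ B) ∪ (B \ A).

Merge the first list: [8, 12), [17, 21), [22, 28).
Merge the second list: [4, 11), [15, 23), [31, 35), [39, 46).
Only in the first: [11, 12), [23, 28).
Only in the second: [4, 8), [15, 17), [21, 22), [31, 35), [39, 46).
Together these are the periods covered by exactly one.

[4, 8) ∪ [11, 12) ∪ [15, 17) ∪ [21, 22) ∪ [23, 28) ∪ [31, 35) ∪ [39, 46)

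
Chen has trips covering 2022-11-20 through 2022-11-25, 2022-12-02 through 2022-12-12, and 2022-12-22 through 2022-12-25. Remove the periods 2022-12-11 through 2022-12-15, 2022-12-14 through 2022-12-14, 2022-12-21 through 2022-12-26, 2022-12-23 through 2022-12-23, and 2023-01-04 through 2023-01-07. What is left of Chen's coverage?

2022-11-20 through 2022-11-25, 2022-12-02 through 2022-12-10

Merge the second list: 2022-12-11 through 2022-12-15, 2022-12-21 through 2022-12-26, 2023-01-04 through 2023-01-07.
2022-11-20 through 2022-11-25: no B overlap → unchanged.
2022-12-02 through 2022-12-12 minus B → 2022-12-02 through 2022-12-10.
2022-12-22 through 2022-12-25: fully covered by B → removed.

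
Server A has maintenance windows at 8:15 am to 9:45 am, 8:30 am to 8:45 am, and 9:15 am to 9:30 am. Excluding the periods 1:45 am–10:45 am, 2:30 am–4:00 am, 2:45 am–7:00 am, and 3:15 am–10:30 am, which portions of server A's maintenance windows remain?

First set merges to 8:15 am-9:45 am.
Second set merges to 1:45 am-10:45 am.
8:15 am-9:45 am lies entirely inside B → drops out.

none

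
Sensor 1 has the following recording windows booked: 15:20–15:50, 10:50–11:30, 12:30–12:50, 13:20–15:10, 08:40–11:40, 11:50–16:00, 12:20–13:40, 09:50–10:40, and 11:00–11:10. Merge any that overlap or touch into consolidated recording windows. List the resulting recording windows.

08:40–11:40, 11:50–16:00

Sort by start: 08:40–11:40, 09:50–10:40, 10:50–11:30, 11:00–11:10, 11:50–16:00, 12:20–13:40, 12:30–12:50, 13:20–15:10, 15:20–15:50.
09:50–10:40 overlaps/touches 08:40–11:40 → extend to 08:40–11:40.
10:50–11:30 overlaps/touches 08:40–11:40 → extend to 08:40–11:40.
11:00–11:10 overlaps/touches 08:40–11:40 → extend to 08:40–11:40.
11:50–16:00 is disjoint → start new block.
12:20–13:40 overlaps/touches 11:50–16:00 → extend to 11:50–16:00.
12:30–12:50 overlaps/touches 11:50–16:00 → extend to 11:50–16:00.
13:20–15:10 overlaps/touches 11:50–16:00 → extend to 11:50–16:00.
15:20–15:50 overlaps/touches 11:50–16:00 → extend to 11:50–16:00.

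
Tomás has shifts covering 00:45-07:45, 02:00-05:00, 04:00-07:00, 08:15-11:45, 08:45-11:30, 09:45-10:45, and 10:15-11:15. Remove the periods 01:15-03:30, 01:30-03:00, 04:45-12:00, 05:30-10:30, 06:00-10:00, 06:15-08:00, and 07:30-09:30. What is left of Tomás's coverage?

00:45-01:15, 03:30-04:45

A, merged: 00:45-07:45, 08:15-11:45.
B, merged: 01:15-03:30, 04:45-12:00.
00:45-07:45 minus B → 00:45-01:15, 03:30-04:45.
08:15-11:45: fully covered by B → removed.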